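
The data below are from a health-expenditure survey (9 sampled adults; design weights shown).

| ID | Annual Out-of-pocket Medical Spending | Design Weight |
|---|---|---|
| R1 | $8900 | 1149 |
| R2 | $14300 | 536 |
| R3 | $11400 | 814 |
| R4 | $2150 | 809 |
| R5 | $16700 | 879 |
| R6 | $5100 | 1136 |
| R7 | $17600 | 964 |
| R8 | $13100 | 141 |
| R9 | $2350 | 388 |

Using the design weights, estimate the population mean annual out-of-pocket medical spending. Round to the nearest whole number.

Weighted sum = 8900×1149 + 14300×536 + 11400×814 + 2150×809 + 16700×879 + 5100×1136 + 17600×964 + 13100×141 + 2350×388
  = 10226100 + 7664800 + 9279600 + 1739350 + 14679300 + 5793600 + 16966400 + 1847100 + 911800 = 69108050
Sum of weights = 1149 + 536 + 814 + 809 + 879 + 1136 + 964 + 141 + 388 = 6816
Weighted mean = 69108050 / 6816 = 10139.092

10139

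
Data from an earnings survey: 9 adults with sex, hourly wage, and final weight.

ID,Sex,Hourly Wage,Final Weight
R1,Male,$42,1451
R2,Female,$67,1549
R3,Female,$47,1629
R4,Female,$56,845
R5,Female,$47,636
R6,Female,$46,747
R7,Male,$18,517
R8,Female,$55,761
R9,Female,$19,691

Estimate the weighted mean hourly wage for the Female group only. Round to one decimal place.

Female rows: R2, R3, R4, R5, R6, R8, R9
Weighted sum = 67×1549 + 47×1629 + 56×845 + 47×636 + 46×747 + 55×761 + 19×691
  = 103783 + 76563 + 47320 + 29892 + 34362 + 41855 + 13129 = 346904
Sum of weights = 6858
Weighted mean = 346904 / 6858 = 50.583844

50.6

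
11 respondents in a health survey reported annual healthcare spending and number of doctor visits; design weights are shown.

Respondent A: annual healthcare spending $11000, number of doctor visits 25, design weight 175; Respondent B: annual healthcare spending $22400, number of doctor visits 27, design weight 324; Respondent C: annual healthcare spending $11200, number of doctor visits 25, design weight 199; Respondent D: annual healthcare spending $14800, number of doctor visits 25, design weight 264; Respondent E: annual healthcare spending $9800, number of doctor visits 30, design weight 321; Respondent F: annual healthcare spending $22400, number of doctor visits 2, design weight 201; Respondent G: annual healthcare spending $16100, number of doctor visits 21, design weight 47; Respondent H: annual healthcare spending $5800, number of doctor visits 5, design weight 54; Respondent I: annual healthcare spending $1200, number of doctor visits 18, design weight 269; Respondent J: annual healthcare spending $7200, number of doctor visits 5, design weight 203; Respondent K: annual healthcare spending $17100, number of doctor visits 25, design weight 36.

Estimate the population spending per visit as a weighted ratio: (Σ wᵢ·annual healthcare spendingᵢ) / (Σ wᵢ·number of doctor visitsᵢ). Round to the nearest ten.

Σ wᵢ·y = 11000×175 + 22400×324 + 11200×199 + 14800×264 + 9800×321 + 22400×201 + 16100×47 + 5800×54 + 1200×269 + 7200×203 + 17100×36
  = 1925000 + 7257600 + 2228800 + 3907200 + 3145800 + 4502400 + 756700 + 313200 + 322800 + 1461600 + 615600 = 26436700
Σ wᵢ·x = 25×175 + 27×324 + 25×199 + 25×264 + 30×321 + 2×201 + 21×47 + 5×54 + 18×269 + 5×203 + 25×36
  = 42744
Ratio = 26436700 / 42744 = 618.48914

620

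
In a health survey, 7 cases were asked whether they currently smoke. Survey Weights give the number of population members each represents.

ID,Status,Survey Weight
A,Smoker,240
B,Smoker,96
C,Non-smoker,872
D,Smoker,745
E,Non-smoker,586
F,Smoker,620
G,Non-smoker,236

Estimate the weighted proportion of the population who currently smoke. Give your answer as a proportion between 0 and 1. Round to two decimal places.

0.50

Sum of weights for 'Smoker' = 240 + 96 + 745 + 620 = 1701
Total weight = 240 + 96 + 872 + 745 + 586 + 620 + 236 = 3395
Weighted proportion = 1701 / 3395 = 0.50103093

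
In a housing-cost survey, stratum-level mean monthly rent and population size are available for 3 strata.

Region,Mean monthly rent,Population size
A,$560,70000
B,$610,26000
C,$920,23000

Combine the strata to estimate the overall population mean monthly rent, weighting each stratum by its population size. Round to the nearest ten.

Σ Nₕ·x̄ₕ = 560×70000 + 610×26000 + 920×23000
  = 76220000
Σ Nₕ = 70000 + 26000 + 23000 = 119000
Overall mean = 76220000 / 119000 = 640.5042

640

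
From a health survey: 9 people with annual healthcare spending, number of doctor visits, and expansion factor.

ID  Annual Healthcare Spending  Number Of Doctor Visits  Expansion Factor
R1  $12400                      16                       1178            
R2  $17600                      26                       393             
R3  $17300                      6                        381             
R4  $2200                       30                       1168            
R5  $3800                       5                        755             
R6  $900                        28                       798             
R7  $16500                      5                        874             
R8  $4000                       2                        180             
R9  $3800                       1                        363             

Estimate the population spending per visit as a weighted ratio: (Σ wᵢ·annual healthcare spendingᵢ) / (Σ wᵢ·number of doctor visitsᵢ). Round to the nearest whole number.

Σ wᵢ·y = 12400×1178 + 17600×393 + 17300×381 + 2200×1168 + 3800×755 + 900×798 + 16500×874 + 4000×180 + 3800×363
  = 14607200 + 6916800 + 6591300 + 2569600 + 2869000 + 718200 + 14421000 + 720000 + 1379400 = 50792500
Σ wᵢ·x = 16×1178 + 26×393 + 6×381 + 30×1168 + 5×755 + 28×798 + 5×874 + 2×180 + 1×363
  = 97604
Ratio = 50792500 / 97604 = 520.39363

520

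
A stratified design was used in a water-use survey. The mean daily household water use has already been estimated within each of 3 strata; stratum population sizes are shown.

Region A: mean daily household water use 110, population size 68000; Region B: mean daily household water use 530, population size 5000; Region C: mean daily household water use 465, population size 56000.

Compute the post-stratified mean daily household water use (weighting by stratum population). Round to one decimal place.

280.4

Σ Nₕ·x̄ₕ = 110×68000 + 530×5000 + 465×56000
  = 7480000 + 2650000 + 26040000 = 36170000
Σ Nₕ = 68000 + 5000 + 56000 = 129000
Overall mean = 36170000 / 129000 = 280.3876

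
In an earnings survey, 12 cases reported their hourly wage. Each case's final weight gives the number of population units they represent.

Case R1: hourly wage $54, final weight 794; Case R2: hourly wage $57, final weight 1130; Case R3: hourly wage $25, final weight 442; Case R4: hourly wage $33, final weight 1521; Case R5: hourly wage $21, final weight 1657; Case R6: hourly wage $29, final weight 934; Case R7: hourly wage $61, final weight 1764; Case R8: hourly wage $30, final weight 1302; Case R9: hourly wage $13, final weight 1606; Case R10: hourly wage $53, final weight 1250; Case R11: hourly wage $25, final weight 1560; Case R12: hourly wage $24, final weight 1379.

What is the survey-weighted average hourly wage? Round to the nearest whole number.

Weighted sum = 54×794 + 57×1130 + 25×442 + 33×1521 + 21×1657 + 29×934 + 61×1764 + 30×1302 + 13×1606 + 53×1250 + 25×1560 + 24×1379
  = 42876 + 64410 + 11050 + 50193 + 34797 + 27086 + 107604 + 39060 + 20878 + 66250 + 39000 + 33096 = 536300
Sum of weights = 794 + 1130 + 442 + 1521 + 1657 + 934 + 1764 + 1302 + 1606 + 1250 + 1560 + 1379 = 15339
Weighted mean = 536300 / 15339 = 34.963166

35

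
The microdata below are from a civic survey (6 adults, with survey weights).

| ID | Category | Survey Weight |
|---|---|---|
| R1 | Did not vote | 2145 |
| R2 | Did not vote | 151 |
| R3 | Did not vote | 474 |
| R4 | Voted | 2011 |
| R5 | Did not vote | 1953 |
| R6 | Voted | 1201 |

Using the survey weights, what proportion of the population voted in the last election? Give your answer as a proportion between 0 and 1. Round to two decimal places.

0.40

Sum of weights for 'Voted' = 2011 + 1201 = 3212
Total weight = 2145 + 151 + 474 + 2011 + 1953 + 1201 = 7935
Weighted proportion = 3212 / 7935 = 0.40478891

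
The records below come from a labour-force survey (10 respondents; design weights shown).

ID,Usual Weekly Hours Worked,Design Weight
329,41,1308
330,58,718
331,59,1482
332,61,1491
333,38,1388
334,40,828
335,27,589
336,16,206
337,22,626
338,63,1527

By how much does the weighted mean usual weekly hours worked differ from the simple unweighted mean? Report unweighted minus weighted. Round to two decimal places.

-5.59

Unweighted sum = 41 + 58 + 59 + 61 + 38 + 40 + 27 + 16 + 22 + 63 = 425
Unweighted mean = 425 / 10 = 42.5
Weighted sum = 41×1308 + 58×718 + 59×1482 + 61×1491 + 38×1388 + 40×828 + 27×589 + 16×206 + 22×626 + 63×1527
  = 53628 + 41644 + 87438 + 90951 + 52744 + 33120 + 15903 + 3296 + 13772 + 96201 = 488697
Sum of weights = 1308 + 718 + 1482 + 1491 + 1388 + 828 + 589 + 206 + 626 + 1527 = 10163
Weighted mean = 488697 / 10163 = 48.0859
Difference (unweighted minus weighted) = -5.5858998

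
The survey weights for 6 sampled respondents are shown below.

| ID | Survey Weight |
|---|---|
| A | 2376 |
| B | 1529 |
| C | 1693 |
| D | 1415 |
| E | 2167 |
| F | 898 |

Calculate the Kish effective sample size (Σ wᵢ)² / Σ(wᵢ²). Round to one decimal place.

Σ wᵢ = 2376 + 1529 + 1693 + 1415 + 2167 + 898 = 10078
Σ wᵢ² = 5645376 + 2337841 + 2866249 + 2002225 + 4695889 + 806404 = 18353984
n_eff = 10078² / 18353984 = 101566084 / 18353984 = 5.533735

5.5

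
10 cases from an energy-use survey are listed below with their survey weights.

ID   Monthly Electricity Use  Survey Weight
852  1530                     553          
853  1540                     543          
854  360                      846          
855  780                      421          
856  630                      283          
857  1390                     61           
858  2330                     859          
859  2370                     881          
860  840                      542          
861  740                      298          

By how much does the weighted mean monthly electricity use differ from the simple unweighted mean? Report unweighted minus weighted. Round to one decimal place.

-138.0

Unweighted sum = 1530 + 1540 + 360 + 780 + 630 + 1390 + 2330 + 2370 + 840 + 740 = 12510
Unweighted mean = 12510 / 10 = 1251
Weighted sum = 1530×553 + 1540×543 + 360×846 + 780×421 + 630×283 + 1390×61 + 2330×859 + 2370×881 + 840×542 + 740×298
  = 846090 + 836220 + 304560 + 328380 + 178290 + 84790 + 2001470 + 2087970 + 455280 + 220520 = 7343570
Sum of weights = 553 + 543 + 846 + 421 + 283 + 61 + 859 + 881 + 542 + 298 = 5287
Weighted mean = 7343570 / 5287 = 1388.9862
Difference (unweighted minus weighted) = -137.98619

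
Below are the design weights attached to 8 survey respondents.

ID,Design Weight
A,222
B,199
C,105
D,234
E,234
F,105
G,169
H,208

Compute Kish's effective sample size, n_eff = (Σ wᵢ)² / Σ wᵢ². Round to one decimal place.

Σ wᵢ = 222 + 199 + 105 + 234 + 234 + 105 + 169 + 208 = 1476
Σ wᵢ² = 49284 + 39601 + 11025 + 54756 + 54756 + 11025 + 28561 + 43264 = 292272
n_eff = 1476² / 292272 = 2178576 / 292272 = 7.4539333

7.5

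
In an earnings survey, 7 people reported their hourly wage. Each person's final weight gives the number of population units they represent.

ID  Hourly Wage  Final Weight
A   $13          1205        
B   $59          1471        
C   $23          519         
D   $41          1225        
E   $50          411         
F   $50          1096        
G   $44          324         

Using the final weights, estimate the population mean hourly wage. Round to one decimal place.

40.7

Weighted sum = 13×1205 + 59×1471 + 23×519 + 41×1225 + 50×411 + 50×1096 + 44×324
  = 15665 + 86789 + 11937 + 50225 + 20550 + 54800 + 14256 = 254222
Sum of weights = 6251
Weighted mean = 254222 / 6251 = 40.669013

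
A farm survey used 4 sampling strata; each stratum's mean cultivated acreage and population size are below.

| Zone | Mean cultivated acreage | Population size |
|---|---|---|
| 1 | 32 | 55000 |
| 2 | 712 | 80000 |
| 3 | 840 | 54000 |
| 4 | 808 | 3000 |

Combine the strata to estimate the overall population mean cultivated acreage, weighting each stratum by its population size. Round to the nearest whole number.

Σ Nₕ·x̄ₕ = 32×55000 + 712×80000 + 840×54000 + 808×3000
  = 1760000 + 56960000 + 45360000 + 2424000 = 106504000
Σ Nₕ = 55000 + 80000 + 54000 + 3000 = 192000
Overall mean = 106504000 / 192000 = 554.70833

555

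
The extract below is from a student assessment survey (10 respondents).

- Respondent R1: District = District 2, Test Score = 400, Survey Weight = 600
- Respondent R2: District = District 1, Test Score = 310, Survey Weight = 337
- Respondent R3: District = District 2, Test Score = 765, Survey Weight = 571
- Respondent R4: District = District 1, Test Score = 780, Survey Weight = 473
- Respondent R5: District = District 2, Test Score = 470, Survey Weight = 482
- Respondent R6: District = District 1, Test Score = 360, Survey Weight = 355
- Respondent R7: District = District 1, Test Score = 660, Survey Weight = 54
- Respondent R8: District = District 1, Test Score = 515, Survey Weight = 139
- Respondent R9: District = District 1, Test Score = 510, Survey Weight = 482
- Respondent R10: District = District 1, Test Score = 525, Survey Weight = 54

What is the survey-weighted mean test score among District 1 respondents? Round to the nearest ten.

520

District 1 rows: R2, R4, R6, R7, R8, R9, R10
Weighted sum = 310×337 + 780×473 + 360×355 + 660×54 + 515×139 + 510×482 + 525×54
  = 982605
Sum of weights = 337 + 473 + 355 + 54 + 139 + 482 + 54 = 1894
Weighted mean = 982605 / 1894 = 518.79884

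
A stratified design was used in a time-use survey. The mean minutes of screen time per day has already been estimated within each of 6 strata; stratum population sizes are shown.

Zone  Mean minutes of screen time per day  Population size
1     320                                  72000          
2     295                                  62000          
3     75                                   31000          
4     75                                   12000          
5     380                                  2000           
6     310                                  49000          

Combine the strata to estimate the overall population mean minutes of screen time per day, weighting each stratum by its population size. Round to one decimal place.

265.4

Σ Nₕ·x̄ₕ = 320×72000 + 295×62000 + 75×31000 + 75×12000 + 380×2000 + 310×49000
  = 23040000 + 18290000 + 2325000 + 900000 + 760000 + 15190000 = 60505000
Σ Nₕ = 72000 + 62000 + 31000 + 12000 + 2000 + 49000 = 228000
Overall mean = 60505000 / 228000 = 265.37281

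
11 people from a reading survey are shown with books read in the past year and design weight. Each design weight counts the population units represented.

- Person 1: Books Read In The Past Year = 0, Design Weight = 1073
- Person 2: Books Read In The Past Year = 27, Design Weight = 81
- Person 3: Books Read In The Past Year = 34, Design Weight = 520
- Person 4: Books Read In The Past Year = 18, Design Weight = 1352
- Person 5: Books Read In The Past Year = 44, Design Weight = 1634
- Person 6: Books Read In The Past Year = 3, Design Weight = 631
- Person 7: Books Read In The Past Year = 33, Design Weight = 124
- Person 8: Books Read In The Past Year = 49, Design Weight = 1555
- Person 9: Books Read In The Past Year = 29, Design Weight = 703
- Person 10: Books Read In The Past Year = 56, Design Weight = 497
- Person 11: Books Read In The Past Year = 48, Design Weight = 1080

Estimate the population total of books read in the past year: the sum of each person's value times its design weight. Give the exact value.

298338

Weighted total = 0×1073 + 27×81 + 34×520 + 18×1352 + 44×1634 + 3×631 + 33×124 + 49×1555 + 29×703 + 56×497 + 48×1080
  = 0 + 2187 + 17680 + 24336 + 71896 + 1893 + 4092 + 76195 + 20387 + 27832 + 51840 = 298338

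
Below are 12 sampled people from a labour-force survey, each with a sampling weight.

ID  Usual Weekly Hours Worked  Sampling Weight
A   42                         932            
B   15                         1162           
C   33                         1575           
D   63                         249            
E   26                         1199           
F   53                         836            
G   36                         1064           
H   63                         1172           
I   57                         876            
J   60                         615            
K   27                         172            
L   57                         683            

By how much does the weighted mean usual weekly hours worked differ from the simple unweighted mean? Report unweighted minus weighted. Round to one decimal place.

2.4

Unweighted sum = 42 + 15 + 33 + 63 + 26 + 53 + 36 + 63 + 57 + 60 + 27 + 57 = 532
Unweighted mean = 532 / 12 = 44.333333
Weighted sum = 42×932 + 15×1162 + 33×1575 + 63×249 + 26×1199 + 53×836 + 36×1064 + 63×1172 + 57×876 + 60×615 + 27×172 + 57×683
  = 442265
Sum of weights = 932 + 1162 + 1575 + 249 + 1199 + 836 + 1064 + 1172 + 876 + 615 + 172 + 683 = 10535
Weighted mean = 442265 / 10535 = 41.980541
Difference (unweighted minus weighted) = 2.3527923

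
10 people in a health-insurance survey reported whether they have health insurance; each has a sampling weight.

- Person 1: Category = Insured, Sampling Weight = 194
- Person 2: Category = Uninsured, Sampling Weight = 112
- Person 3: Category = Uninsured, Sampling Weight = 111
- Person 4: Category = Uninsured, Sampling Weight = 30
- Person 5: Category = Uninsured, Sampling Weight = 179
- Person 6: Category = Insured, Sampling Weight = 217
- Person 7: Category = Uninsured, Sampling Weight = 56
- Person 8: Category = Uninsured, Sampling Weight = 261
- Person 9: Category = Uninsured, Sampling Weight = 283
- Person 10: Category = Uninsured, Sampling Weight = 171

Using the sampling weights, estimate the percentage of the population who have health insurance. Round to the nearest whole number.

25

Sum of weights for 'Insured' = 194 + 217 = 411
Total weight = 194 + 112 + 111 + 30 + 179 + 217 + 56 + 261 + 283 + 171 = 1614
Weighted proportion = 411 / 1614 = 0.25464684 → 25.464684%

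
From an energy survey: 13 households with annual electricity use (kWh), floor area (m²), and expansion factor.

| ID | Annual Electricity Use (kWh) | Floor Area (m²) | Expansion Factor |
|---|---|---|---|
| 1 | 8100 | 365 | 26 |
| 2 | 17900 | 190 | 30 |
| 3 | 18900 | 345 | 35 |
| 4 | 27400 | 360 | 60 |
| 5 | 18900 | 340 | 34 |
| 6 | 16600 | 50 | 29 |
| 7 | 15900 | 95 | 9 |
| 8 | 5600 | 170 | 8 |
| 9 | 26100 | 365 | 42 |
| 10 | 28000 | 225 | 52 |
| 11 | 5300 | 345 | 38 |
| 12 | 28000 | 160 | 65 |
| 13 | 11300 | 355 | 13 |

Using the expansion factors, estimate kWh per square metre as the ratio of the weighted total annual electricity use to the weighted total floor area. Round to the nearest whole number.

Σ wᵢ·y = 9085500
Σ wᵢ·x = 119245
Ratio = 9085500 / 119245 = 76.191874

76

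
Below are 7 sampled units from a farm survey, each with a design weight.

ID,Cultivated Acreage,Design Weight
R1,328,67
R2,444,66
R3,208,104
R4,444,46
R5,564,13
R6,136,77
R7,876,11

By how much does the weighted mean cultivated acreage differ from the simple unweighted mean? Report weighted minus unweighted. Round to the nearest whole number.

-114

Unweighted sum = 328 + 444 + 208 + 444 + 564 + 136 + 876 = 3000
Unweighted mean = 3000 / 7 = 428.57143
Weighted sum = 328×67 + 444×66 + 208×104 + 444×46 + 564×13 + 136×77 + 876×11
  = 21976 + 29304 + 21632 + 20424 + 7332 + 10472 + 9636 = 120776
Sum of weights = 67 + 66 + 104 + 46 + 13 + 77 + 11 = 384
Weighted mean = 120776 / 384 = 314.52083
Difference (weighted minus unweighted) = -114.0506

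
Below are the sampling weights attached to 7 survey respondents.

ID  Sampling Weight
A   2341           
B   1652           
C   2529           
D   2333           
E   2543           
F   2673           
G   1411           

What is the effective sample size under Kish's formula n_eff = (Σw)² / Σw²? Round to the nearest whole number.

7

Σ wᵢ = 2341 + 1652 + 2529 + 2333 + 2543 + 2673 + 1411 = 15482
Σ wᵢ² = 5480281 + 2729104 + 6395841 + 5442889 + 6466849 + 7144929 + 1990921 = 35650814
n_eff = 15482² / 35650814 = 239692324 / 35650814 = 6.7233338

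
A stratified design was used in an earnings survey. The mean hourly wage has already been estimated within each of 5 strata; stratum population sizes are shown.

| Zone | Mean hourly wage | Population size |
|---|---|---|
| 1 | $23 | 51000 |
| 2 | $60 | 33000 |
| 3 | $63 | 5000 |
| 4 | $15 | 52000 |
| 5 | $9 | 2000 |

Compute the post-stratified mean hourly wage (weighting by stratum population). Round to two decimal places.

Σ Nₕ·x̄ₕ = 23×51000 + 60×33000 + 63×5000 + 15×52000 + 9×2000
  = 1173000 + 1980000 + 315000 + 780000 + 18000 = 4266000
Σ Nₕ = 51000 + 33000 + 5000 + 52000 + 2000 = 143000
Overall mean = 4266000 / 143000 = 29.832168

29.83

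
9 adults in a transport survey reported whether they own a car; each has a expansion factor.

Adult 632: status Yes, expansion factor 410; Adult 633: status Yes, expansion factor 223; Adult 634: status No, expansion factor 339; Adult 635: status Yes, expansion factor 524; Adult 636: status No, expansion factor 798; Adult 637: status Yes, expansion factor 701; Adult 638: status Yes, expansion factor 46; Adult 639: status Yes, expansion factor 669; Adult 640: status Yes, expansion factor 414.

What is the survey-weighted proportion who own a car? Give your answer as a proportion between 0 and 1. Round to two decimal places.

Sum of weights for 'Yes' = 410 + 223 + 524 + 701 + 46 + 669 + 414 = 2987
Total weight = 410 + 223 + 339 + 524 + 798 + 701 + 46 + 669 + 414 = 4124
Weighted proportion = 2987 / 4124 = 0.7242968

0.72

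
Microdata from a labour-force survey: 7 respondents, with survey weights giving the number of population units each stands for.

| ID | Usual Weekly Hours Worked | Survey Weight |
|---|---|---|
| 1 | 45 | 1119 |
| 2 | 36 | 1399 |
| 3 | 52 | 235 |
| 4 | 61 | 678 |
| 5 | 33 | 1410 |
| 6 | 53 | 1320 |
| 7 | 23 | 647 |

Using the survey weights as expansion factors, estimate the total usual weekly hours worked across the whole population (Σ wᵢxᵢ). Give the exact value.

285668

Weighted total = 45×1119 + 36×1399 + 52×235 + 61×678 + 33×1410 + 53×1320 + 23×647
  = 285668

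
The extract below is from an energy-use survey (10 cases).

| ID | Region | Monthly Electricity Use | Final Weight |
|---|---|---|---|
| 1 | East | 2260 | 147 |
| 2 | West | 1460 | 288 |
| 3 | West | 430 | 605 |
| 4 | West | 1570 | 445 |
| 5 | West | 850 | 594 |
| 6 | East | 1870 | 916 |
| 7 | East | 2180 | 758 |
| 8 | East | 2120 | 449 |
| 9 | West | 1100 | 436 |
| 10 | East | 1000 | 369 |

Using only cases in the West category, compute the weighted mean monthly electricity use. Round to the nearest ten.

1000

West rows: 2, 3, 4, 5, 9
Weighted sum = 1460×288 + 430×605 + 1570×445 + 850×594 + 1100×436
  = 2363780
Sum of weights = 288 + 605 + 445 + 594 + 436 = 2368
Weighted mean = 2363780 / 2368 = 998.21791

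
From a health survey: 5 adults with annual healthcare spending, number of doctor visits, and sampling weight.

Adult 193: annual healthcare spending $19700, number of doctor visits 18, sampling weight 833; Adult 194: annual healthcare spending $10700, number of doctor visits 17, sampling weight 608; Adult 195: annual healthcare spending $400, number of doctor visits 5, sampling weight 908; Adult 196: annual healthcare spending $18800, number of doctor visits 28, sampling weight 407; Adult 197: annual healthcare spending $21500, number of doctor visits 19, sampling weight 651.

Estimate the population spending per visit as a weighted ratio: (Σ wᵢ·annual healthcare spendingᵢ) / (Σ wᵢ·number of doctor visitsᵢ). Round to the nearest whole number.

Σ wᵢ·y = 44927000
Σ wᵢ·x = 18×833 + 17×608 + 5×908 + 28×407 + 19×651
  = 53635
Ratio = 44927000 / 53635 = 837.64333

838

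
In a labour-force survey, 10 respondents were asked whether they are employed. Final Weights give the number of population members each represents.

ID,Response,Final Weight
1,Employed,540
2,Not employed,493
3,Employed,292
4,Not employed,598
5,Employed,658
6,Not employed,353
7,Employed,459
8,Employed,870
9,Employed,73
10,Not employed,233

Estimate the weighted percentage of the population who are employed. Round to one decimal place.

63.3

Sum of weights for 'Employed' = 540 + 292 + 658 + 459 + 870 + 73 = 2892
Total weight = 540 + 493 + 292 + 598 + 658 + 353 + 459 + 870 + 73 + 233 = 4569
Weighted proportion = 2892 / 4569 = 0.63296126 → 63.296126%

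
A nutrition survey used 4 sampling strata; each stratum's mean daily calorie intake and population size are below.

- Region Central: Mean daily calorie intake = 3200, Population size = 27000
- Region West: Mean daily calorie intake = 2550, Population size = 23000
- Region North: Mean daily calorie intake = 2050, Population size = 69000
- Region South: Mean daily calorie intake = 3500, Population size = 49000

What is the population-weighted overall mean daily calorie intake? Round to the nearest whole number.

Σ Nₕ·x̄ₕ = 3200×27000 + 2550×23000 + 2050×69000 + 3500×49000
  = 86400000 + 58650000 + 141450000 + 171500000 = 458000000
Σ Nₕ = 27000 + 23000 + 69000 + 49000 = 168000
Overall mean = 458000000 / 168000 = 2726.1905

2726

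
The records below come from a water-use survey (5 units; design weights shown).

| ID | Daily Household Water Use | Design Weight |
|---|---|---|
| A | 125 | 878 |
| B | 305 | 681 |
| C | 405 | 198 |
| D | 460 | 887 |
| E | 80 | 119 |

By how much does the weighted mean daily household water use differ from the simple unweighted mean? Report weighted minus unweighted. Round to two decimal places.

Unweighted sum = 125 + 305 + 405 + 460 + 80 = 1375
Unweighted mean = 1375 / 5 = 275
Weighted sum = 125×878 + 305×681 + 405×198 + 460×887 + 80×119
  = 815185
Sum of weights = 878 + 681 + 198 + 887 + 119 = 2763
Weighted mean = 815185 / 2763 = 295.03619
Difference (weighted minus unweighted) = 20.036193

20.04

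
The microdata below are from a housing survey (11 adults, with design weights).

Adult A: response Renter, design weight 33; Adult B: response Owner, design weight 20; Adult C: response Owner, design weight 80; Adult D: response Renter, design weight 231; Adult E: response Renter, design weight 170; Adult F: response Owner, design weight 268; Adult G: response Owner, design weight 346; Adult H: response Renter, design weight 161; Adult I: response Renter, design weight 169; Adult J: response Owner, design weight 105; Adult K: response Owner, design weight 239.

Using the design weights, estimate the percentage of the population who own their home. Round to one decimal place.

58.1

Sum of weights for 'Owner' = 20 + 80 + 268 + 346 + 105 + 239 = 1058
Total weight = 33 + 20 + 80 + 231 + 170 + 268 + 346 + 161 + 169 + 105 + 239 = 1822
Weighted proportion = 1058 / 1822 = 0.58068057 → 58.068057%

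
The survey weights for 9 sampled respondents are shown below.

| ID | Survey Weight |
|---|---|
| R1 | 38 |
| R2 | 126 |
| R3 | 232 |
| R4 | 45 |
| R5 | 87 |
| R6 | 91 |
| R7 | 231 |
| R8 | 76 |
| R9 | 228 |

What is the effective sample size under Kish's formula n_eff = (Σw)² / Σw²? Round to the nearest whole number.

7

Σ wᵢ = 38 + 126 + 232 + 45 + 87 + 91 + 231 + 76 + 228 = 1154
Σ wᵢ² = 1444 + 15876 + 53824 + 2025 + 7569 + 8281 + 53361 + 5776 + 51984 = 200140
n_eff = 1154² / 200140 = 1331716 / 200140 = 6.6539223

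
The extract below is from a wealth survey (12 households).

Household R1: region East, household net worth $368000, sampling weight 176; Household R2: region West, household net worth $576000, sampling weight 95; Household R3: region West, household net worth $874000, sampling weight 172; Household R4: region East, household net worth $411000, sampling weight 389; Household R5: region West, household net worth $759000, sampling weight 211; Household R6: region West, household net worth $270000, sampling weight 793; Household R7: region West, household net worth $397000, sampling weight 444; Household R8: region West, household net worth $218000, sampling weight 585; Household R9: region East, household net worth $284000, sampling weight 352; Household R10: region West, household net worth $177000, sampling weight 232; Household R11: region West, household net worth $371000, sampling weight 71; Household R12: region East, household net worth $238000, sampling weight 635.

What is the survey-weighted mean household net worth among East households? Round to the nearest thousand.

307000

East rows: R1, R4, R9, R12
Weighted sum = 368000×176 + 411000×389 + 284000×352 + 238000×635
  = 64768000 + 159879000 + 99968000 + 151130000 = 475745000
Sum of weights = 176 + 389 + 352 + 635 = 1552
Weighted mean = 475745000 / 1552 = 306536.73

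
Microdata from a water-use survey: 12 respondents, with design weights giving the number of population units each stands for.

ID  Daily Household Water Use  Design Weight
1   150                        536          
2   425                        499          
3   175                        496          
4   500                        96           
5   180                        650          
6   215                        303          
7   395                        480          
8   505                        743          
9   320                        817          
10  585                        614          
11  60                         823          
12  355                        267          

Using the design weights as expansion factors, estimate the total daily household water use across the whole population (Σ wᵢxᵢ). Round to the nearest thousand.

Weighted total = 150×536 + 425×499 + 175×496 + 500×96 + 180×650 + 215×303 + 395×480 + 505×743 + 320×817 + 585×614 + 60×823 + 355×267
  = 1939030

1939000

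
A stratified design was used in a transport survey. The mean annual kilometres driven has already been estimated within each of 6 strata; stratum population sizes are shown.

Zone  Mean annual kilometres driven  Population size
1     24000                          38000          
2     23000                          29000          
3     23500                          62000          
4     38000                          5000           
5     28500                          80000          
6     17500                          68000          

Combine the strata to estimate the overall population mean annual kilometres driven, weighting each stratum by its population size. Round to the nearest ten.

Σ Nₕ·x̄ₕ = 24000×38000 + 23000×29000 + 23500×62000 + 38000×5000 + 28500×80000 + 17500×68000
  = 912000000 + 667000000 + 1457000000 + 190000000 + 2280000000 + 1190000000 = 6696000000
Σ Nₕ = 38000 + 29000 + 62000 + 5000 + 80000 + 68000 = 282000
Overall mean = 6696000000 / 282000 = 23744.681

23740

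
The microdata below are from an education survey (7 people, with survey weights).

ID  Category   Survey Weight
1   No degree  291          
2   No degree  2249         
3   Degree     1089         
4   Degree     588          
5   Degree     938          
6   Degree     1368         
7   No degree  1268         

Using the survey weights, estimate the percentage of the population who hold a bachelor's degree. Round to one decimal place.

Sum of weights for 'Degree' = 1089 + 588 + 938 + 1368 = 3983
Total weight = 291 + 2249 + 1089 + 588 + 938 + 1368 + 1268 = 7791
Weighted proportion = 3983 / 7791 = 0.51123091 → 51.123091%

51.1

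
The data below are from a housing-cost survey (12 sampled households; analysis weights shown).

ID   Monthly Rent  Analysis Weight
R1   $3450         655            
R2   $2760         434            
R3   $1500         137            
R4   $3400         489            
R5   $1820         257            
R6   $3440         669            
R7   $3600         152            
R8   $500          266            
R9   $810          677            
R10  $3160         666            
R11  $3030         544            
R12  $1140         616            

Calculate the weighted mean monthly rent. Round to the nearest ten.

2480

Weighted sum = 3450×655 + 2760×434 + 1500×137 + 3400×489 + 1820×257 + 3440×669 + 3600×152 + 500×266 + 810×677 + 3160×666 + 3030×544 + 1140×616
  = 2259750 + 1197840 + 205500 + 1662600 + 467740 + 2301360 + 547200 + 133000 + 548370 + 2104560 + 1648320 + 702240 = 13778480
Sum of weights = 655 + 434 + 137 + 489 + 257 + 669 + 152 + 266 + 677 + 666 + 544 + 616 = 5562
Weighted mean = 13778480 / 5562 = 2477.2528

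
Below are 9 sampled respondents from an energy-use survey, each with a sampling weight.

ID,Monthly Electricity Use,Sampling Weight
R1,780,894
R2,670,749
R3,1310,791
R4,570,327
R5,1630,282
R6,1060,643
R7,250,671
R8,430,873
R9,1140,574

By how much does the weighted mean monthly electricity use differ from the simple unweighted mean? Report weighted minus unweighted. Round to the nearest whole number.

Unweighted sum = 7840
Unweighted mean = 7840 / 9 = 871.11111
Weighted sum = 780×894 + 670×749 + 1310×791 + 570×327 + 1630×282 + 1060×643 + 250×671 + 430×873 + 1140×574
  = 697320 + 501830 + 1036210 + 186390 + 459660 + 681580 + 167750 + 375390 + 654360 = 4760490
Sum of weights = 5804
Weighted mean = 4760490 / 5804 = 820.20848
Difference (weighted minus unweighted) = -50.902634

-51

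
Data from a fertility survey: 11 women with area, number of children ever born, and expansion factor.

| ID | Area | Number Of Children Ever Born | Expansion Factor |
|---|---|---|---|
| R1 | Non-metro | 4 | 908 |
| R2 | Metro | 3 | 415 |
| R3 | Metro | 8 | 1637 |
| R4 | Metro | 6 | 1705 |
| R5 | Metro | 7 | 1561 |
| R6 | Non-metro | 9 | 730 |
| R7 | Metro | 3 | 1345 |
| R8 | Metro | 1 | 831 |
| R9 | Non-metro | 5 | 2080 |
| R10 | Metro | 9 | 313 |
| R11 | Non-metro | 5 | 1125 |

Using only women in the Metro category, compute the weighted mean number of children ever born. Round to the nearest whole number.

Metro rows: R2, R3, R4, R5, R7, R8, R10
Weighted sum = 3×415 + 8×1637 + 6×1705 + 7×1561 + 3×1345 + 1×831 + 9×313
  = 1245 + 13096 + 10230 + 10927 + 4035 + 831 + 2817 = 43181
Sum of weights = 415 + 1637 + 1705 + 1561 + 1345 + 831 + 313 = 7807
Weighted mean = 43181 / 7807 = 5.5310619

6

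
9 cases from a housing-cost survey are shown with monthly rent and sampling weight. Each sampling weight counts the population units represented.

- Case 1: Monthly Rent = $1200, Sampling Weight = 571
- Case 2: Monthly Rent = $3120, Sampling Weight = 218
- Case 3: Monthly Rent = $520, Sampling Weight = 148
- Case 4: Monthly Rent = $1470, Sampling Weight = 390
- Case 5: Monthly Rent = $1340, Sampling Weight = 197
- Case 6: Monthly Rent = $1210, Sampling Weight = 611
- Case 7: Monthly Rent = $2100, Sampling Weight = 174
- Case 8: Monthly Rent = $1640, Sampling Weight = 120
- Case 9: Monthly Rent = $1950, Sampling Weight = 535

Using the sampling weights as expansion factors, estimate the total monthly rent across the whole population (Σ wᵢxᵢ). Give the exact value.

Weighted total = 1200×571 + 3120×218 + 520×148 + 1470×390 + 1340×197 + 1210×611 + 2100×174 + 1640×120 + 1950×535
  = 685200 + 680160 + 76960 + 573300 + 263980 + 739310 + 365400 + 196800 + 1043250 = 4624360

4624360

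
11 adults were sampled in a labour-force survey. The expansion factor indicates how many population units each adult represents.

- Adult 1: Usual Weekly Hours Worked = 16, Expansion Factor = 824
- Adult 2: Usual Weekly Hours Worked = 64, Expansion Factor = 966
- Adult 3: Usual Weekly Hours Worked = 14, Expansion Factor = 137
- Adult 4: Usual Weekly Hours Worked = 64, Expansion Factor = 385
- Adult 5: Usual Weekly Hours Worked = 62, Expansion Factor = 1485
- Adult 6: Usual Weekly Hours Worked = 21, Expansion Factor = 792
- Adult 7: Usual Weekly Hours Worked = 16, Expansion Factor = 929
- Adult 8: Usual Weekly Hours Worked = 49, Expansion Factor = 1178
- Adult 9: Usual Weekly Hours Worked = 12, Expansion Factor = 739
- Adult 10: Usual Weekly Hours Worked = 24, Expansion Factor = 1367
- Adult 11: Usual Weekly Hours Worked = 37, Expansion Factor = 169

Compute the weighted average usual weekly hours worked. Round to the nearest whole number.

Weighted sum = 16×824 + 64×966 + 14×137 + 64×385 + 62×1485 + 21×792 + 16×929 + 49×1178 + 12×739 + 24×1367 + 37×169
  = 13184 + 61824 + 1918 + 24640 + 92070 + 16632 + 14864 + 57722 + 8868 + 32808 + 6253 = 330783
Sum of weights = 824 + 966 + 137 + 385 + 1485 + 792 + 929 + 1178 + 739 + 1367 + 169 = 8971
Weighted mean = 330783 / 8971 = 36.872478

37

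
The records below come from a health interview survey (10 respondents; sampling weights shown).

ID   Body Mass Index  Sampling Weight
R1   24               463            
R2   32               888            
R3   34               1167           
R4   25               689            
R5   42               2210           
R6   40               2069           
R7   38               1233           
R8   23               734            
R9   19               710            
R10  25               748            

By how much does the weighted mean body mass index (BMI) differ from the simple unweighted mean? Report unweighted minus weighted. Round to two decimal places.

-3.52

Unweighted sum = 24 + 32 + 34 + 25 + 42 + 40 + 38 + 23 + 19 + 25 = 302
Unweighted mean = 302 / 10 = 30.2
Weighted sum = 24×463 + 32×888 + 34×1167 + 25×689 + 42×2210 + 40×2069 + 38×1233 + 23×734 + 19×710 + 25×748
  = 11112 + 28416 + 39678 + 17225 + 92820 + 82760 + 46854 + 16882 + 13490 + 18700 = 367937
Sum of weights = 463 + 888 + 1167 + 689 + 2210 + 2069 + 1233 + 734 + 710 + 748 = 10911
Weighted mean = 367937 / 10911 = 33.721657
Difference (unweighted minus weighted) = -3.521657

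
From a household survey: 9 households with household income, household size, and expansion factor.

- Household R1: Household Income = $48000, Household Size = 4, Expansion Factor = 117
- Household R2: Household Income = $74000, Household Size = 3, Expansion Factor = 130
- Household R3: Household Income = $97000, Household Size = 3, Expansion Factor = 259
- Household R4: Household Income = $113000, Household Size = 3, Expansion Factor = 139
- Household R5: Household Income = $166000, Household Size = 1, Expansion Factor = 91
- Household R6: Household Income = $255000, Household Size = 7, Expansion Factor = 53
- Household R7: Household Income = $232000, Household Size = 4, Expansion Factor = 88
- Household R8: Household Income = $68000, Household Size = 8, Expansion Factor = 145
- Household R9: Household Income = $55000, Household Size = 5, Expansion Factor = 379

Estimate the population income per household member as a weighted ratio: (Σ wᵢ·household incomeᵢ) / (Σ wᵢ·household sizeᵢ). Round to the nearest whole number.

Σ wᵢ·y = 48000×117 + 74000×130 + 97000×259 + 113000×139 + 166000×91 + 255000×53 + 232000×88 + 68000×145 + 55000×379
  = 5616000 + 9620000 + 25123000 + 15707000 + 15106000 + 13515000 + 20416000 + 9860000 + 20845000 = 135808000
Σ wᵢ·x = 4×117 + 3×130 + 3×259 + 3×139 + 1×91 + 7×53 + 4×88 + 8×145 + 5×379
  = 468 + 390 + 777 + 417 + 91 + 371 + 352 + 1160 + 1895 = 5921
Ratio = 135808000 / 5921 = 22936.666

22937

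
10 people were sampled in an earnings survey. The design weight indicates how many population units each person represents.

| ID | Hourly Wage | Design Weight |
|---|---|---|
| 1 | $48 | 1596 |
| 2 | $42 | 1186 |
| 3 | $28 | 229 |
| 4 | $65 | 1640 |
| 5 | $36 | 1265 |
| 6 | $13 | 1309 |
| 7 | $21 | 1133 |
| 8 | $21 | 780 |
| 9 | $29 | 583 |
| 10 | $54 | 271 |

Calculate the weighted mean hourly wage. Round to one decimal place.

37.4

Weighted sum = 48×1596 + 42×1186 + 28×229 + 65×1640 + 36×1265 + 13×1309 + 21×1133 + 21×780 + 29×583 + 54×271
  = 373703
Sum of weights = 1596 + 1186 + 229 + 1640 + 1265 + 1309 + 1133 + 780 + 583 + 271 = 9992
Weighted mean = 373703 / 9992 = 37.40022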